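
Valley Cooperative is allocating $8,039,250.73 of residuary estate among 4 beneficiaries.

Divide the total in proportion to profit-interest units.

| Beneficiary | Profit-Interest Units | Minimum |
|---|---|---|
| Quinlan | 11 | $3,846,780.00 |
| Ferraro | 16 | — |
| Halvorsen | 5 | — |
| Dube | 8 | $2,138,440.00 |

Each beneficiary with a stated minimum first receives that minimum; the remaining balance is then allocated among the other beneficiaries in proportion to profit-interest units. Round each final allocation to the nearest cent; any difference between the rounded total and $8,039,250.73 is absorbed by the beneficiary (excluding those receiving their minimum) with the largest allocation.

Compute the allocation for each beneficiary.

Guaranteed amounts: Quinlan $3,846,780.00; Dube $2,138,440.00. Residual $2,054,030.73.
Residual split over remaining profit-interest units 21: Ferraro 1,564,975.7943 → $1,564,975.79; Halvorsen 489,054.9357 → $489,054.94.

Quinlan: $3,846,780.00 · Ferraro: $1,564,975.79 · Halvorsen: $489,054.94 · Dube: $2,138,440.00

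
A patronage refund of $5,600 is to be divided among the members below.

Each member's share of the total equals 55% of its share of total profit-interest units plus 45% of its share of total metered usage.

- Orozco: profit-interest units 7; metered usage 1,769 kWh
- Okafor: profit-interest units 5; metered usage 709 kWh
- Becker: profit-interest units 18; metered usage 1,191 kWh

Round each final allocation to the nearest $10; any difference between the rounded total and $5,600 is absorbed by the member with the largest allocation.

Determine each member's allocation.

Totals — profit-interest units 30, metered usage 3,669.
Combined weights (55% profit-interest units + 45% metered usage): Orozco 0.3453; Okafor 0.1786; Becker 0.4761.
Raw shares: Orozco 1,933.68; Okafor 1,000.30; Becker 2,666.02.
Rounded to nearest $10: Orozco $1,930; Okafor $1,000; Becker $2,670. Sum = $5,600.
Sum already equals the total — no adjustment.

Orozco: $1,930 | Okafor: $1,000 | Becker: $2,670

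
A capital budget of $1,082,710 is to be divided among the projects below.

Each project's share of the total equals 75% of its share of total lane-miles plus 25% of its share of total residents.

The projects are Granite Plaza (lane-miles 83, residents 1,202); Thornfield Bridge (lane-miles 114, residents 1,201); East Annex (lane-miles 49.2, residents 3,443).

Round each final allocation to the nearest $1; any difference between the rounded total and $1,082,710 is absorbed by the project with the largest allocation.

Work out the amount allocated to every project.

Granite Plaza: $329,410 · Thornfield Bridge: $431,610 · East Annex: $321,690

Lane-miles total 246.2; residents total 5,846.
Composite weights (75% lane-miles + 25% residents): Granite Plaza 0.3042; Thornfield Bridge 0.3986; East Annex 0.2971.
Raw shares: Granite Plaza 329,410.06; Thornfield Bridge 431,609.93; East Annex 321,690.00.
After rounding ($1): Granite Plaza $329,410; Thornfield Bridge $431,610; East Annex $321,690. Sum = $1,082,710.
Sum already equals the total — no adjustment.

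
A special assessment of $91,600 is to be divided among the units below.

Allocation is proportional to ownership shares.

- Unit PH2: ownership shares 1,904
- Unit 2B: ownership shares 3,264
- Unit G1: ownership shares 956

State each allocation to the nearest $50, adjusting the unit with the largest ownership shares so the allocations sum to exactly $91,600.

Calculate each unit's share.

Unit PH2: $28,500 | Unit 2B: $48,800 | Unit G1: $14,300

Sum of ownership shares: 1,904 + 3,264 + 956 = 6,124.
Pro-rata amounts: Unit PH2 28,479.16; Unit 2B 48,821.42; Unit G1 14,299.41.
After rounding ($50): Unit PH2 $28,500; Unit 2B $48,800; Unit G1 $14,300. Sum = $91,600.
Sum already equals the total — no adjustment.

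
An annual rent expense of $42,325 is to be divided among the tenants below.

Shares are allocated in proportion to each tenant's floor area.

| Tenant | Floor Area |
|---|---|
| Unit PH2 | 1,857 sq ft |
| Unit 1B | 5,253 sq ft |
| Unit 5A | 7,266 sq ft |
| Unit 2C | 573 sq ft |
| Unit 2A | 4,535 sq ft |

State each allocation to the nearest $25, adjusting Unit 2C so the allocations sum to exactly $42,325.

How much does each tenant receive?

Unit PH2: $4,025 | Unit 1B: $11,400 | Unit 5A: $15,775 | Unit 2C: $1,275 | Unit 2A: $9,850

Total floor area = 19,484.
Pro-rata amounts: Unit PH2 1,857/19,484 × $42,325 = 4,033.95; Unit 1B 5,253/19,484 × $42,325 = 11,411.07; Unit 5A 7,266/19,484 × $42,325 = 15,783.90; Unit 2C 573/19,484 × $42,325 = 1,244.73; Unit 2A 4,535/19,484 × $42,325 = 9,851.36.
Rounded to nearest $25: Unit PH2 $4,025; Unit 1B $11,400; Unit 5A $15,775; Unit 2C $1,250; Unit 2A $9,850. Sum = $42,300.
Difference $42,325 − $42,300 = +$25 applied to Unit 2C: Unit 2C becomes $1,275.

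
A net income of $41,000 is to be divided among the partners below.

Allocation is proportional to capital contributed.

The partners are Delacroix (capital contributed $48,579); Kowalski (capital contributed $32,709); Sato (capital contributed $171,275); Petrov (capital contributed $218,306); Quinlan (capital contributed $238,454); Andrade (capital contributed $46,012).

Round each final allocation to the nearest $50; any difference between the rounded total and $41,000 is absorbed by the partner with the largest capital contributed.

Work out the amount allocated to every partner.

Total capital contributed = 48,579 + 32,709 + 171,275 + 218,306 + 238,454 + 46,012 = 755,335.
Raw shares: Delacroix 2,636.89; Kowalski 1,775.46; Sato 9,296.90; Petrov 11,849.77; Quinlan 12,943.41; Andrade 2,497.56.
Rounded to nearest $50: Delacroix $2,650; Kowalski $1,800; Sato $9,300; Petrov $11,850; Quinlan $12,950; Andrade $2,500. Sum = $41,050.
Difference $41,000 − $41,050 = −$50 applied to largest capital contributed (Quinlan): Quinlan becomes $12,900.

Delacroix: $2,650 · Kowalski: $1,800 · Sato: $9,300 · Petrov: $11,850 · Quinlan: $12,900 · Andrade: $2,500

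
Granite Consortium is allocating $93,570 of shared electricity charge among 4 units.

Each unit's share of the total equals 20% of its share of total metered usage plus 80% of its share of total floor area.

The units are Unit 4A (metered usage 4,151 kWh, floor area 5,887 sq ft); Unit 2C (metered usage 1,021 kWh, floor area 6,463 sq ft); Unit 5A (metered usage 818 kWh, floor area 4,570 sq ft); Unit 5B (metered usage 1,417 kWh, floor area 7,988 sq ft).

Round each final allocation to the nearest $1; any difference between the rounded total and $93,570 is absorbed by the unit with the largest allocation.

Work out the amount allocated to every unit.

Totals — metered usage 7,407, floor area 24,908.
Blended shares (20% metered usage + 80% floor area): Unit 4A 0.3012; Unit 2C 0.2351; Unit 5A 0.1689; Unit 5B 0.2948.
Raw shares: Unit 4A 28,179.82; Unit 2C 22,002.84; Unit 5A 15,800.92; Unit 5B 27,586.42.
At nearest $1: Unit 4A $28,180; Unit 2C $22,003; Unit 5A $15,801; Unit 5B $27,586. Sum = $93,570.
Sum already equals the total — no adjustment.

Unit 4A: $28,180 · Unit 2C: $22,003 · Unit 5A: $15,801 · Unit 5B: $27,586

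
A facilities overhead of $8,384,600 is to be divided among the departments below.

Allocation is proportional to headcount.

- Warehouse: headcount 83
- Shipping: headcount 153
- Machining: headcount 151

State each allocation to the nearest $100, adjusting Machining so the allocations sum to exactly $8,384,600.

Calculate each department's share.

Headcount total: 387.
Unrounded shares: Warehouse 83/387 × $8,384,600 = 1,798,247.55; Shipping 153/387 × $8,384,600 = 3,314,841.86; Machining 151/387 × $8,384,600 = 3,271,510.59.
At nearest $100: Warehouse $1,798,200; Shipping $3,314,800; Machining $3,271,500. Sum = $8,384,500.
Difference $8,384,600 − $8,384,500 = +$100 applied to Machining: Machining becomes $3,271,600.

Warehouse: $1,798,200 | Shipping: $3,314,800 | Machining: $3,271,600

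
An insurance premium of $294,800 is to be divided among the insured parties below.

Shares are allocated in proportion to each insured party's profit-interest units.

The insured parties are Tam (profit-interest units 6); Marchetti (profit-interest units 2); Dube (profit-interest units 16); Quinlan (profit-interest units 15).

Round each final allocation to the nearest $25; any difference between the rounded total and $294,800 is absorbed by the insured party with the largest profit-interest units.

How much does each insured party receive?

Tam: $45,350 | Marchetti: $15,125 | Dube: $120,950 | Quinlan: $113,375

Total profit-interest units = 6 + 2 + 16 + 15 = 39.
Pro-rata amounts: Tam 45,353.85; Marchetti 15,117.95; Dube 120,943.59; Quinlan 113,384.62.
At nearest $25: Tam $45,350; Marchetti $15,125; Dube $120,950; Quinlan $113,375. Sum = $294,800.
Sum already equals the total — no adjustment.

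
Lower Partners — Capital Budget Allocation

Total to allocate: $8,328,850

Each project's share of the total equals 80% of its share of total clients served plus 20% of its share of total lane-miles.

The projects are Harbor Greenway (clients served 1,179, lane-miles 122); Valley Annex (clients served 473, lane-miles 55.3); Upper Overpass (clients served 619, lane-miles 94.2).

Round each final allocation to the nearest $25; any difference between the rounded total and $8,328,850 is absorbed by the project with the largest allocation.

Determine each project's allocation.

Totals — clients served 2,271, lane-miles 271.5.
Blended shares (80% clients served + 20% lane-miles): Harbor Greenway 0.5052; Valley Annex 0.2074; Upper Overpass 0.2874.
Raw shares: Harbor Greenway 4,207,691.15; Valley Annex 1,727,064.35; Upper Overpass 2,394,094.50.
At nearest $25: Harbor Greenway $4,207,700; Valley Annex $1,727,075; Upper Overpass $2,394,100. Sum = $8,328,875.
Difference $8,328,850 − $8,328,875 = −$25 applied to largest allocation (Harbor Greenway): Harbor Greenway becomes $4,207,675.

Harbor Greenway: $4,207,675; Valley Annex: $1,727,075; Upper Overpass: $2,394,100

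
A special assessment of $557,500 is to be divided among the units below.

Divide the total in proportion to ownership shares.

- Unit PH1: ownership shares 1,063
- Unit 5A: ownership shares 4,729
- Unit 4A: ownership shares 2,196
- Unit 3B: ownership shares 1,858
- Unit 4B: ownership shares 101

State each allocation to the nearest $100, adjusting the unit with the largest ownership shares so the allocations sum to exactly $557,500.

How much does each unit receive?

Unit PH1: $59,600 | Unit 5A: $265,000 | Unit 4A: $123,100 | Unit 3B: $104,100 | Unit 4B: $5,700

Sum of ownership shares: 1,063 + 4,729 + 2,196 + 1,858 + 101 = 9,947.
Proportional shares: Unit PH1 59,578.01; Unit 5A 265,046.50; Unit 4A 123,079.32; Unit 3B 104,135.42; Unit 4B 5,660.75.
Rounded to nearest $100: Unit PH1 $59,600; Unit 5A $265,000; Unit 4A $123,100; Unit 3B $104,100; Unit 4B $5,700. Sum = $557,500.
No rounding difference to absorb.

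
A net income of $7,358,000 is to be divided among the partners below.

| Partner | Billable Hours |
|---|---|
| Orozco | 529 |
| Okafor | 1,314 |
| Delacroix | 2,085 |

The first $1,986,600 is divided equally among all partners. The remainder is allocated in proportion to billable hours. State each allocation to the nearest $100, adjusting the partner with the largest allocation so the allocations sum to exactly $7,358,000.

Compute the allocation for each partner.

Orozco: $1,385,600; Okafor: $2,459,000; Delacroix: $3,513,400

First tranche $1,986,600 split equally: $662,200 each.
Remainder $5,371,400 by billable hours (total 3,928): Orozco 723,388.65 → $723,400; Okafor 1,796,848.17 → $1,796,800; Delacroix 2,851,163.19 → $2,851,200.
Totals: Orozco $662,200 + $723,400 = $1,385,600; Okafor $662,200 + $1,796,800 = $2,459,000; Delacroix $662,200 + $2,851,200 = $3,513,400.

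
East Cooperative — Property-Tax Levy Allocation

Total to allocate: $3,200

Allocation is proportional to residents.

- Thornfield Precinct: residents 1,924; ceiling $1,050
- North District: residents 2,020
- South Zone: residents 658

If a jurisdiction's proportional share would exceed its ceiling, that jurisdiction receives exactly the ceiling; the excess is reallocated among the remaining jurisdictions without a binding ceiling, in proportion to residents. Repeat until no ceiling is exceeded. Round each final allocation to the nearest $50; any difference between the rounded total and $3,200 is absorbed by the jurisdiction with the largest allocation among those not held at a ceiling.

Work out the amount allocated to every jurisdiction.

Thornfield Precinct: $1,050 · North District: $1,600 · South Zone: $550

Residents total: 4,602.
Proportional shares (ignoring caps): Thornfield Precinct 1,337.85; North District 1,404.61; South Zone 457.54.
Cap binds for Thornfield Precinct ($1,050); remaining pool $2,150 reallocated over remaining residents 2,678.
Redistributed shares: North District 1,621.73 → $1,600; South Zone 528.27 → $550.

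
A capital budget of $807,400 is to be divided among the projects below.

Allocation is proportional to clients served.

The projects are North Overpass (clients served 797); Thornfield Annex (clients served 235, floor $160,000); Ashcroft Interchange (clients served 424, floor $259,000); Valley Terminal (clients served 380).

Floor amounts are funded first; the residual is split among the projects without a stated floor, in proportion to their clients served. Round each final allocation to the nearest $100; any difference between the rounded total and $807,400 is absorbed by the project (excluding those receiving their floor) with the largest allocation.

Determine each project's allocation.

Guaranteed amounts: Thornfield Annex $160,000; Ashcroft Interchange $259,000. Remaining pool $388,400.
Remaining pool split over remaining clients served 1,177: North Overpass 263,003.23 → $263,000; Valley Terminal 125,396.77 → $125,400.

North Overpass: $263,000 · Thornfield Annex: $160,000 · Ashcroft Interchange: $259,000 · Valley Terminal: $125,400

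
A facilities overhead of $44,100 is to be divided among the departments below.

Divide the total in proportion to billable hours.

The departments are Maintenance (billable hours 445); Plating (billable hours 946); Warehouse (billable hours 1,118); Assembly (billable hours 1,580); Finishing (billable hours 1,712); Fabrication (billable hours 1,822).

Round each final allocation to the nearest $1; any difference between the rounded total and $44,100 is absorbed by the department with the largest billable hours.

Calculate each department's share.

Maintenance: $2,574; Plating: $5,473; Warehouse: $6,468; Assembly: $9,140; Finishing: $9,904; Fabrication: $10,541

Billable hours total: 7,623.
Unrounded shares: Maintenance 445/7,623 × $44,100 = 2,574.38; Plating 946/7,623 × $44,100 = 5,472.73; Warehouse 1,118/7,623 × $44,100 = 6,467.77; Assembly 1,580/7,623 × $44,100 = 9,140.496; Finishing 1,712/7,623 × $44,100 = 9,904.13; Fabrication 1,822/7,623 × $44,100 = 10,540.496.
After rounding ($1): Maintenance $2,574; Plating $5,473; Warehouse $6,468; Assembly $9,140; Finishing $9,904; Fabrication $10,540. Sum = $44,099.
Difference $44,100 − $44,099 = +$1 applied to largest billable hours (Fabrication): Fabrication becomes $10,541.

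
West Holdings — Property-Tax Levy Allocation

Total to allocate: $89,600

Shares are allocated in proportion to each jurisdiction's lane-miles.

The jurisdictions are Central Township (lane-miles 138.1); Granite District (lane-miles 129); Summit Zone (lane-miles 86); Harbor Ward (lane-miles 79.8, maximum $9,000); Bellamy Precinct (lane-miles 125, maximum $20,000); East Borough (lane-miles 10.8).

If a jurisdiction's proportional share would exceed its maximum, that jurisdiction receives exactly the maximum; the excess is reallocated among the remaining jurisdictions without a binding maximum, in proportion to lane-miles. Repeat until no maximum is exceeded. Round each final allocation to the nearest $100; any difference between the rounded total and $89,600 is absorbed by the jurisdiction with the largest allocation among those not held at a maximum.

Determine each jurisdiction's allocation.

Total lane-miles = 568.7.
Unconstrained shares: Central Township 21,757.97; Granite District 20,324.25; Summit Zone 13,549.50; Harbor Ward 12,572.67; Bellamy Precinct 19,694.04; East Borough 1,701.56.
Capped: Harbor Ward ($9,000); remaining pool $80,600 reallocated over remaining lane-miles 488.9.
Capped: Bellamy Precinct ($20,000); remaining pool $60,600 reallocated over remaining lane-miles 363.9.
Shares after redistribution: Central Township 22,997.69 → $23,000; Granite District 21,482.28 → $21,500; Summit Zone 14,321.52 → $14,300; East Borough 1,798.52 → $1,800.

Central Township: $23,000; Granite District: $21,500; Summit Zone: $14,300; Harbor Ward: $9,000; Bellamy Precinct: $20,000; East Borough: $1,800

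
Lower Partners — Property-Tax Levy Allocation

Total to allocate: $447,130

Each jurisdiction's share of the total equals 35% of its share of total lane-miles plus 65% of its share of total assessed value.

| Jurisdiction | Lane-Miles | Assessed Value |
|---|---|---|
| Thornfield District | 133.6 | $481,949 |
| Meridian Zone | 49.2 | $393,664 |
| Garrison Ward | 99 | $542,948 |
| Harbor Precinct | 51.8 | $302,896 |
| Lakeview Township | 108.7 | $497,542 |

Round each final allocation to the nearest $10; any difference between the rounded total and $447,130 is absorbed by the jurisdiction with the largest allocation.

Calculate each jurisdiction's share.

Totals — lane-miles 442.3, assessed value 2,218,999.
Composite weights (35% lane-miles + 65% assessed value): Thornfield District 0.2469; Meridian Zone 0.1542; Garrison Ward 0.2374; Harbor Precinct 0.1297; Lakeview Township 0.2318.
Raw shares: Thornfield District 110,394.14; Meridian Zone 68,968.38; Garrison Ward 106,141.27; Harbor Precinct 57,999.94; Lakeview Township 103,626.27.
After rounding ($10): Thornfield District $110,390; Meridian Zone $68,970; Garrison Ward $106,140; Harbor Precinct $58,000; Lakeview Township $103,630. Sum = $447,130.
No rounding difference to absorb.

Thornfield District: $110,390; Meridian Zone: $68,970; Garrison Ward: $106,140; Harbor Precinct: $58,000; Lakeview Township: $103,630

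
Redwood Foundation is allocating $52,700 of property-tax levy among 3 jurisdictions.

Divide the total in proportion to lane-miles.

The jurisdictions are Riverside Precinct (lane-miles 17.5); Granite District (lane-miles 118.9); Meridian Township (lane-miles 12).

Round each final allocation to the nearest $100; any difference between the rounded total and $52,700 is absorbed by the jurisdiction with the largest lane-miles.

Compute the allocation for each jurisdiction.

Sum of lane-miles: 17.5 + 118.9 + 12 = 148.4.
Pro-rata amounts: Riverside Precinct 6,214.62; Granite District 42,223.92; Meridian Township 4,261.46.
After rounding ($100): Riverside Precinct $6,200; Granite District $42,200; Meridian Township $4,300. Sum = $52,700.
Rounded total matches; no reconciliation needed.

Riverside Precinct: $6,200 · Granite District: $42,200 · Meridian Township: $4,300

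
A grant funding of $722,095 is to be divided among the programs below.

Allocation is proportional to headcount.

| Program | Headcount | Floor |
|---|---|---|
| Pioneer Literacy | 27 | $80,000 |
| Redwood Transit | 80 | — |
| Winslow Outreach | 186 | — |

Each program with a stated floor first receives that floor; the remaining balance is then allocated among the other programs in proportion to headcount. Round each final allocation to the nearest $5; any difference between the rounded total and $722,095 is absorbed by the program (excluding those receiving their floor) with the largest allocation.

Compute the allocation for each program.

Guaranteed amounts: Pioneer Literacy $80,000. Residual $642,095.
Residual split over remaining headcount 266: Redwood Transit 193,111.28 → $193,110; Winslow Outreach 448,983.72 → $448,985.

Pioneer Literacy: $80,000; Redwood Transit: $193,110; Winslow Outreach: $448,985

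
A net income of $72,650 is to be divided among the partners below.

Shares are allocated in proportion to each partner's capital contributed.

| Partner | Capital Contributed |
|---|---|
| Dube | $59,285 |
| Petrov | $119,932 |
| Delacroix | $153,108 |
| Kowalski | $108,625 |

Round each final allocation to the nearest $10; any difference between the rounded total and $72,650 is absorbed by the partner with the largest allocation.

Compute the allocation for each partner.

Sum of capital contributed: 440,950.
Raw shares: Dube 59,285/440,950 × $72,650 = 9,767.67; Petrov 119,932/440,950 × $72,650 = 19,759.75; Delacroix 153,108/440,950 × $72,650 = 25,225.75; Kowalski 108,625/440,950 × $72,650 = 17,896.83.
Rounded to nearest $10: Dube $9,770; Petrov $19,760; Delacroix $25,230; Kowalski $17,900. Sum = $72,660.
Difference $72,650 − $72,660 = −$10 applied to largest allocation (Delacroix): Delacroix becomes $25,220.

Dube: $9,770 · Petrov: $19,760 · Delacroix: $25,220 · Kowalski: $17,900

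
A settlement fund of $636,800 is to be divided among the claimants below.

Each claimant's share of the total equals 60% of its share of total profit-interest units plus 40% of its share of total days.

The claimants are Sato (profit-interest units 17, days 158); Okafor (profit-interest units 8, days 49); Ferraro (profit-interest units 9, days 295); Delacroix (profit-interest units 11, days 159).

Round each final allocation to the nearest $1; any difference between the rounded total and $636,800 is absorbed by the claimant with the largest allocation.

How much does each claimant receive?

Totals — profit-interest units 45, days 661.
Composite weights (60% profit-interest units + 40% days): Sato 0.3223; Okafor 0.1363; Ferraro 0.2985; Delacroix 0.2429.
Unrounded shares: Sato 205,227.51; Okafor 86,807.75; Ferraro 190,095.88; Delacroix 154,668.86.
At nearest $1: Sato $205,228; Okafor $86,808; Ferraro $190,096; Delacroix $154,669. Sum = $636,801.
Difference $636,800 − $636,801 = −$1 applied to largest allocation (Sato): Sato becomes $205,227.

Sato: $205,227; Okafor: $86,808; Ferraro: $190,096; Delacroix: $154,669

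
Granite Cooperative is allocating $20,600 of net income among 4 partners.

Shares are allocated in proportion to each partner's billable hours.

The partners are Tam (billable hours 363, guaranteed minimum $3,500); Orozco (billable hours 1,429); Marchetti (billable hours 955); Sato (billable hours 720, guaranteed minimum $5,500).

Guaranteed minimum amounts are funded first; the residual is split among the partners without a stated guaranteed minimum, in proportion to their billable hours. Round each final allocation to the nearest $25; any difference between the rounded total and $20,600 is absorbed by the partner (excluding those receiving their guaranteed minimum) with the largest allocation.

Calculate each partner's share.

Tam: $3,500 | Orozco: $6,950 | Marchetti: $4,650 | Sato: $5,500

Minimums first: Tam $3,500; Sato $5,500. Residual $11,600.
Residual split over remaining billable hours 2,384: Orozco 6,953.19 → $6,950; Marchetti 4,646.81 → $4,650.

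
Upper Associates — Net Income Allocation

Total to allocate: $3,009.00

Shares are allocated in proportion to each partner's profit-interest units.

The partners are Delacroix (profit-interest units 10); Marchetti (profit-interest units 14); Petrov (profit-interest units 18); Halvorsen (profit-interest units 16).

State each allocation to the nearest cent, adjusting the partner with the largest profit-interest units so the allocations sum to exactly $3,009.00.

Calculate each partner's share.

Combined profit-interest units = 10 + 14 + 18 + 16 = 58.
Raw shares: Delacroix 518.7931; Marchetti 726.3103; Petrov 933.8276; Halvorsen 830.0690.
After rounding (cent): Delacroix $518.79; Marchetti $726.31; Petrov $933.83; Halvorsen $830.07. Sum = $3,009.00.
Sum already equals the total — no adjustment.

Delacroix: $518.79; Marchetti: $726.31; Petrov: $933.83; Halvorsen: $830.07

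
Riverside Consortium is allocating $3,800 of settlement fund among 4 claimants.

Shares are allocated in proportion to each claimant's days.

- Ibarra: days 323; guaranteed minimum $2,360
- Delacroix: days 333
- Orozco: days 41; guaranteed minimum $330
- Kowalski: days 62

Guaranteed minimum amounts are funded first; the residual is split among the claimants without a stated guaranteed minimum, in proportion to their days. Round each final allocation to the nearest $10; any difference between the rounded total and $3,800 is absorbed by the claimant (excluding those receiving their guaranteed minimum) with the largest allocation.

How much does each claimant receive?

Ibarra: $2,360 | Delacroix: $940 | Orozco: $330 | Kowalski: $170

Minimums first: Ibarra $2,360; Orozco $330. Residual $1,110.
Residual split over remaining days 395: Delacroix 935.77 → $940; Kowalski 174.23 → $170.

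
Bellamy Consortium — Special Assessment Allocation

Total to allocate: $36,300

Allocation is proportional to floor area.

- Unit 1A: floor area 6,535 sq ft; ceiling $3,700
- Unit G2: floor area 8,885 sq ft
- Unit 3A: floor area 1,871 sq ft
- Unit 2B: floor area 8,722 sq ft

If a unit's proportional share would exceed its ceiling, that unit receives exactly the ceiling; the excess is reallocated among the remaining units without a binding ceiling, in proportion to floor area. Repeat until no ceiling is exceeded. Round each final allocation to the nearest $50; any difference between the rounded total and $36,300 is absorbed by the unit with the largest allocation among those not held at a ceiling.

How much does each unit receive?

Total floor area = 26,013.
Pro-rata shares before constraints: Unit 1A 9,119.31; Unit G2 12,398.63; Unit 3A 2,610.90; Unit 2B 12,171.17.
Capped: Unit 1A ($3,700); remaining pool $32,600 reallocated over remaining floor area 19,478.
Redistributed shares: Unit G2 14,870.67 → $14,850; Unit 3A 3,131.46 → $3,150; Unit 2B 14,597.86 → $14,600.

Unit 1A: $3,700; Unit G2: $14,850; Unit 3A: $3,150; Unit 2B: $14,600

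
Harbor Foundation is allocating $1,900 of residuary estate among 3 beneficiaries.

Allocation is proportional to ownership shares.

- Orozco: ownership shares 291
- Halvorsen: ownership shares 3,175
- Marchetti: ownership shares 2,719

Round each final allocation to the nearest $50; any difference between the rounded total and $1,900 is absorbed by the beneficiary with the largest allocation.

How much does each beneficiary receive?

Sum of ownership shares: 6,185.
Pro-rata amounts: Orozco 291/6,185 × $1,900 = 89.39; Halvorsen 3,175/6,185 × $1,900 = 975.34; Marchetti 2,719/6,185 × $1,900 = 835.26.
At nearest $50: Orozco $100; Halvorsen $1,000; Marchetti $850. Sum = $1,950.
Difference $1,900 − $1,950 = −$50 applied to largest allocation (Halvorsen): Halvorsen becomes $950.

Orozco: $100 | Halvorsen: $950 | Marchetti: $850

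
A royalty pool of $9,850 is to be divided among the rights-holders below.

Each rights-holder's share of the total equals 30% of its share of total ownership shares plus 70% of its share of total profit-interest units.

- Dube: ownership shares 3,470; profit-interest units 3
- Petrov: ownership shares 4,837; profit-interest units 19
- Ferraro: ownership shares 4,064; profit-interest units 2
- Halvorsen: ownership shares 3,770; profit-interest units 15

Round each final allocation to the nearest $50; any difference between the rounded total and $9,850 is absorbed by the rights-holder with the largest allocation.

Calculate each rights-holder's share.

Dube: $1,150 · Petrov: $4,250 · Ferraro: $1,100 · Halvorsen: $3,350

Totals — ownership shares 16,141, profit-interest units 39.
Composite weights (30% ownership shares + 70% profit-interest units): Dube 0.1183; Petrov 0.4309; Ferraro 0.1114; Halvorsen 0.3393.
Pro-rata amounts: Dube 1,165.65; Petrov 4,244.63; Ferraro 1,097.60; Halvorsen 3,342.11.
At nearest $50: Dube $1,150; Petrov $4,250; Ferraro $1,100; Halvorsen $3,350. Sum = $9,850.
Rounded total matches; no reconciliation needed.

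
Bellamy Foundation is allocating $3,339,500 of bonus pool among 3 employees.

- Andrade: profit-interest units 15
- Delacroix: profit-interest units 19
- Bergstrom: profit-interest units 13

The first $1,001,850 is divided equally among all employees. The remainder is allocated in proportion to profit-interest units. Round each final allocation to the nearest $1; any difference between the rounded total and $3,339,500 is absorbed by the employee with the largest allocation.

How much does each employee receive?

Andrade: $1,080,009; Delacroix: $1,278,957; Bergstrom: $980,534

First tranche $1,001,850 split equally: $333,950 each.
Remainder $2,337,650 by profit-interest units (total 47): Andrade 746,058.51 → $746,059; Delacroix 945,007.45 → $945,007; Bergstrom 646,584.04 → $646,584.
Totals: Andrade $333,950 + $746,059 = $1,080,009; Delacroix $333,950 + $945,007 = $1,278,957; Bergstrom $333,950 + $646,584 = $980,534.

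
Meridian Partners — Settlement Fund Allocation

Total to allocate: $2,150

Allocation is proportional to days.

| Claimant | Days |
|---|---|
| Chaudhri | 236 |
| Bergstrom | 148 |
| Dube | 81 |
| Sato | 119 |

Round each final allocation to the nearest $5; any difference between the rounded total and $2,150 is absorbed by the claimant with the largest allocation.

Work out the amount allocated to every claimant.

Total days = 584.
Proportional shares: Chaudhri 236/584 × $2,150 = 868.84; Bergstrom 148/584 × $2,150 = 544.86; Dube 81/584 × $2,150 = 298.20; Sato 119/584 × $2,150 = 438.10.
Rounded to nearest $5: Chaudhri $870; Bergstrom $545; Dube $300; Sato $440. Sum = $2,155.
Difference $2,150 − $2,155 = −$5 applied to largest allocation (Chaudhri): Chaudhri becomes $865.

Chaudhri: $865 | Bergstrom: $545 | Dube: $300 | Sato: $440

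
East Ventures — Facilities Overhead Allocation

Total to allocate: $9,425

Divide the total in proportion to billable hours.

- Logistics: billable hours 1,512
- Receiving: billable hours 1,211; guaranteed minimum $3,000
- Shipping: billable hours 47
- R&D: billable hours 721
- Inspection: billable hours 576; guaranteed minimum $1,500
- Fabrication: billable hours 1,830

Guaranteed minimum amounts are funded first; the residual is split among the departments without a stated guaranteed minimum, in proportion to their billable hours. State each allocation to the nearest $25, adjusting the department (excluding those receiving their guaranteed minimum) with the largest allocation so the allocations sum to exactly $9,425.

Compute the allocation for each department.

Guaranteed amounts: Receiving $3,000; Inspection $1,500. Balance $4,925.
Balance split over remaining billable hours 4,110: Logistics 1,811.82 → $1,800; Shipping 56.32 → $50; R&D 863.97 → $875; Fabrication 2,192.88 → $2,200.

Logistics: $1,800 | Receiving: $3,000 | Shipping: $50 | R&D: $875 | Inspection: $1,500 | Fabrication: $2,200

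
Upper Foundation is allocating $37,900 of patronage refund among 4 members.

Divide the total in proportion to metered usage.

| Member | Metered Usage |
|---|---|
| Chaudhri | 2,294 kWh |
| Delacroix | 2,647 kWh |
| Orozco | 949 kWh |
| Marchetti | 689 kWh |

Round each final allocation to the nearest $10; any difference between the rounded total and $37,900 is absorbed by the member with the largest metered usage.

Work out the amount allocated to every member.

Combined metered usage = 6,579.
Pro-rata amounts: Chaudhri 2,294/6,579 × $37,900 = 13,215.17; Delacroix 2,647/6,579 × $37,900 = 15,248.72; Orozco 949/6,579 × $37,900 = 5,466.96; Marchetti 689/6,579 × $37,900 = 3,969.16.
After rounding ($10): Chaudhri $13,220; Delacroix $15,250; Orozco $5,470; Marchetti $3,970. Sum = $37,910.
Difference $37,900 − $37,910 = −$10 applied to largest metered usage (Delacroix): Delacroix becomes $15,240.

Chaudhri: $13,220; Delacroix: $15,240; Orozco: $5,470; Marchetti: $3,970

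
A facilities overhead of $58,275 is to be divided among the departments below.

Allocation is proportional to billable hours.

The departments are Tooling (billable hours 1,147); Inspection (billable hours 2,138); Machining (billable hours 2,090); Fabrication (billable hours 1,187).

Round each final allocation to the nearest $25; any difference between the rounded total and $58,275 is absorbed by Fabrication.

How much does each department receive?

Tooling: $10,175 · Inspection: $18,975 · Machining: $18,550 · Fabrication: $10,575

Combined billable hours = 6,562.
Pro-rata amounts: Tooling 1,147/6,562 × $58,275 = 10,186.14; Inspection 2,138/6,562 × $58,275 = 18,986.89; Machining 2,090/6,562 × $58,275 = 18,560.61; Fabrication 1,187/6,562 × $58,275 = 10,541.36.
Rounded to nearest $25: Tooling $10,175; Inspection $18,975; Machining $18,550; Fabrication $10,550. Sum = $58,250.
Difference $58,275 − $58,250 = +$25 applied to Fabrication: Fabrication becomes $10,575.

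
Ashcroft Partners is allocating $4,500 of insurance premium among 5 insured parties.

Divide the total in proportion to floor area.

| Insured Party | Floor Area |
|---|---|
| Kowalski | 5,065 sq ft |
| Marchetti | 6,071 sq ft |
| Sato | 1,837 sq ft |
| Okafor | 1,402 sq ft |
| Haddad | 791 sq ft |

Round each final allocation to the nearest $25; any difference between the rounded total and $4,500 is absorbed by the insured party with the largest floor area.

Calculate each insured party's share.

Kowalski: $1,500; Marchetti: $1,800; Sato: $550; Okafor: $425; Haddad: $225

Floor area total: 5,065 + 6,071 + 1,837 + 1,402 + 791 = 15,166.
Raw shares: Kowalski 1,502.87; Marchetti 1,801.36; Sato 545.07; Okafor 416.00; Haddad 234.70.
After rounding ($25): Kowalski $1,500; Marchetti $1,800; Sato $550; Okafor $425; Haddad $225. Sum = $4,500.
Sum already equals the total — no adjustment.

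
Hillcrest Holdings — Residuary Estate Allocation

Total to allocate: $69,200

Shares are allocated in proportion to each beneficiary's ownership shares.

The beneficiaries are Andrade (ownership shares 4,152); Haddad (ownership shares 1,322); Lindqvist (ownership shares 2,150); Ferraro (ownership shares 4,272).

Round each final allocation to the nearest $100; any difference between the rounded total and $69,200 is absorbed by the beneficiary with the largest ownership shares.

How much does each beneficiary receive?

Andrade: $24,200; Haddad: $7,700; Lindqvist: $12,500; Ferraro: $24,800

Total ownership shares = 11,896.
Proportional shares: Andrade 4,152/11,896 × $69,200 = 24,152.52; Haddad 1,322/11,896 × $69,200 = 7,690.18; Lindqvist 2,150/11,896 × $69,200 = 12,506.72; Ferraro 4,272/11,896 × $69,200 = 24,850.57.
At nearest $100: Andrade $24,200; Haddad $7,700; Lindqvist $12,500; Ferraro $24,900. Sum = $69,300.
Difference $69,200 − $69,300 = −$100 applied to largest ownership shares (Ferraro): Ferraro becomes $24,800.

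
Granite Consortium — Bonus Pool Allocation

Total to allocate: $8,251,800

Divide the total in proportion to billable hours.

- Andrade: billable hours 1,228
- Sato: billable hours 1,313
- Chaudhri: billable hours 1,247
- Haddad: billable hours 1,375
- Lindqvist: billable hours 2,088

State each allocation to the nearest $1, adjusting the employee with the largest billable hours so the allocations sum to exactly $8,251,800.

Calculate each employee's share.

Andrade: $1,397,491 | Sato: $1,494,223 | Chaudhri: $1,419,114 | Haddad: $1,564,781 | Lindqvist: $2,376,191

Sum of billable hours: 1,228 + 1,313 + 1,247 + 1,375 + 2,088 = 7,251.
Proportional shares: Andrade 1,397,491.44; Sato 1,494,223.33; Chaudhri 1,419,113.86; Haddad 1,564,780.72; Lindqvist 2,376,190.65.
Rounded to nearest $1: Andrade $1,397,491; Sato $1,494,223; Chaudhri $1,419,114; Haddad $1,564,781; Lindqvist $2,376,191. Sum = $8,251,800.
No rounding difference to absorb.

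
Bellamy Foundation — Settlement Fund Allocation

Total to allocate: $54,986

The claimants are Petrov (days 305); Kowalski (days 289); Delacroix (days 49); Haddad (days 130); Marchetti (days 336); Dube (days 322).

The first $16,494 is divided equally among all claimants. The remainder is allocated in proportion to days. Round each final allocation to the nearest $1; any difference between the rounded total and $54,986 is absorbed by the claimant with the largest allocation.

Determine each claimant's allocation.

Equal tier: $16,494 ÷ 6 = $2,749 apiece.
Remainder $38,492 by days (total 1,431): Petrov 8,204.10 → $8,204; Kowalski 7,773.72 → $7,774; Delacroix 1,318.03 → $1,318; Haddad 3,496.83 → $3,497; Marchetti 9,037.95 → $9,038; Dube 8,661.37 → $8,661.
Totals: Petrov $2,749 + $8,204 = $10,953; Kowalski $2,749 + $7,774 = $10,523; Delacroix $2,749 + $1,318 = $4,067; Haddad $2,749 + $3,497 = $6,246; Marchetti $2,749 + $9,038 = $11,787; Dube $2,749 + $8,661 = $11,410.

Petrov: $10,953; Kowalski: $10,523; Delacroix: $4,067; Haddad: $6,246; Marchetti: $11,787; Dube: $11,410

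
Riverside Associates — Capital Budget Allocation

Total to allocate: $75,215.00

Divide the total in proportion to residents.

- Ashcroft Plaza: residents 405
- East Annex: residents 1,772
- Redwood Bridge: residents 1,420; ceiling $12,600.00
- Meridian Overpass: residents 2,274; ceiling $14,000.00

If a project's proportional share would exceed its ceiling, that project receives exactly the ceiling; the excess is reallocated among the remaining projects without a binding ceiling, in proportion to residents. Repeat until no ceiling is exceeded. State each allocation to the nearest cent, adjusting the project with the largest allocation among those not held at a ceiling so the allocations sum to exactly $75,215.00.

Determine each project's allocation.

Total residents = 5,871.
Proportional shares (ignoring caps): Ashcroft Plaza 5,188.5667; East Annex 22,701.5807; Redwood Bridge 18,192.0116; Meridian Overpass 29,132.8411.
Cap binds for Redwood Bridge ($12,600.00), Meridian Overpass ($14,000.00); remaining pool $48,615.00 reallocated over remaining residents 2,177.
Redistributed shares: Ashcroft Plaza 9,044.1318 → $9,044.13; East Annex 39,570.8682 → $39,570.87.

Ashcroft Plaza: $9,044.13 | East Annex: $39,570.87 | Redwood Bridge: $12,600.00 | Meridian Overpass: $14,000.00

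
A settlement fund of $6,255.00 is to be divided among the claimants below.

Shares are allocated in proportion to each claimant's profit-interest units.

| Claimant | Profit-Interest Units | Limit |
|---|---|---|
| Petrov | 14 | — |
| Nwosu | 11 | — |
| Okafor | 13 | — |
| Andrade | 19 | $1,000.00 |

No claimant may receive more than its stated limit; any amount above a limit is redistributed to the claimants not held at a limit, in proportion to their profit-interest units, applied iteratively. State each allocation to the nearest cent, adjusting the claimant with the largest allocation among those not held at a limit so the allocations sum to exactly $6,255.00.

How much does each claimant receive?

Sum of profit-interest units: 57.
Proportional shares (ignoring caps): Petrov 1,536.3158; Nwosu 1,207.1053; Okafor 1,426.5789; Andrade 2,085.0000.
Held at cap: Andrade ($1,000.00); residual $5,255.00 reallocated over remaining profit-interest units 38.
Shares after redistribution: Petrov 1,936.0526 → $1,936.05; Nwosu 1,521.1842 → $1,521.18; Okafor 1,797.7632 → $1,797.76.
Rounding difference +$0.01 applied to Petrov → $1,936.06.

Petrov: $1,936.06 · Nwosu: $1,521.18 · Okafor: $1,797.76 · Andrade: $1,000.00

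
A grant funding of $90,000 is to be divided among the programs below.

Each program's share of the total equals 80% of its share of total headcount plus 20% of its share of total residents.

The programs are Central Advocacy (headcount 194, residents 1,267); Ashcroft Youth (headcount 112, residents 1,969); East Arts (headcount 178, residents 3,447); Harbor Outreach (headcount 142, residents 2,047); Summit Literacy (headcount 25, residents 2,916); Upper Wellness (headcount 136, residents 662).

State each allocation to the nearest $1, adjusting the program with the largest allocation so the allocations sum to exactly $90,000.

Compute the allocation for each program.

Central Advocacy: $19,601 · Ashcroft Youth: $13,126 · East Arts: $21,326 · Harbor Outreach: $15,985 · Summit Literacy: $6,552 · Upper Wellness: $13,410

Headcount total 787; residents total 12,308.
Combined weights (80% headcount + 20% residents): Central Advocacy 0.2178; Ashcroft Youth 0.1458; East Arts 0.2370; Harbor Outreach 0.1776; Summit Literacy 0.0728; Upper Wellness 0.1490.
Raw shares: Central Advocacy 19,601.35; Ashcroft Youth 13,126.10; East Arts 21,325.74; Harbor Outreach 15,984.77; Summit Literacy 6,551.71; Upper Wellness 13,410.34.
After rounding ($1): Central Advocacy $19,601; Ashcroft Youth $13,126; East Arts $21,326; Harbor Outreach $15,985; Summit Literacy $6,552; Upper Wellness $13,410. Sum = $90,000.
No rounding difference to absorb.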